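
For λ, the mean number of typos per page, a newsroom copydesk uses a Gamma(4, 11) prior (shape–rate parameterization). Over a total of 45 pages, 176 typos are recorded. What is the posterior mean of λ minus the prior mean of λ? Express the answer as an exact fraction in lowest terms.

439/154

Total count 176 over total exposure 45 pages.
The Gamma prior is conjugate for the Poisson rate, so λ | data ~ Gamma(4+176, 11+45) = Gamma(180, 56).
Posterior mean = 180/56 = 45/14; prior mean = 4/11 = 4/11. Difference = 45/14 − 4/11 = 439/154.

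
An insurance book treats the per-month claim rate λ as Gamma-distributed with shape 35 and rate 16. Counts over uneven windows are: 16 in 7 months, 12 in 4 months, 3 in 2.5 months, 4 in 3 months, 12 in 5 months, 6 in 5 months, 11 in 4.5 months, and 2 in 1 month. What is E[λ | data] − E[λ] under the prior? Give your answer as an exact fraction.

-1/12

Total count: 16 + 12 + 3 + 4 + 12 + 6 + 11 + 2 = 66.
Total exposure: 7 + 4 + 2.5 + 3 + 5 + 5 + 4.5 + 1 = 32 months.
Conjugate update: add total count to the shape and total exposure to the rate, giving Gamma(101, 48).
Posterior mean = 101/48 = 101/48; prior mean = 35/16 = 35/16. Difference = 101/48 − 35/16 = -1/12.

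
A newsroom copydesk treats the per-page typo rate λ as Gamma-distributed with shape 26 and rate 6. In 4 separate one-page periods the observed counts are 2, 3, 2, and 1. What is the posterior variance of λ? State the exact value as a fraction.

17/50

Total count: 2 + 3 + 2 + 1 = 8.
Total exposure: 4 pages.
Gamma(α, β) with Poisson data over total exposure Σt gives posterior Gamma(α+Σx, β+Σt) = Gamma(34, 10).
Posterior variance = α'/β'² = 34/100 = 17/50.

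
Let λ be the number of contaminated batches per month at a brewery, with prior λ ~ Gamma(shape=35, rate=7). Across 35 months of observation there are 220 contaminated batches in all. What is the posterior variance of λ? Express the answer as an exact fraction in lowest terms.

Total count 220 over total exposure 35 months.
By Gamma–Poisson conjugacy, the posterior is Gamma(α + Σx, β + Σt) = Gamma(35 + 220, 7 + 35) = Gamma(255, 42).
Posterior variance = α'/β'² = 255/1764 = 85/588.

85/588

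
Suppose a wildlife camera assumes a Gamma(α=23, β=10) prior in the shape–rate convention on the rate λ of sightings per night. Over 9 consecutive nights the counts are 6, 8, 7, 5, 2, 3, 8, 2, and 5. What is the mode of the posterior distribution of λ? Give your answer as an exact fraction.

68/19

Total count: 6 + 8 + 7 + 5 + 2 + 3 + 8 + 2 + 5 = 46.
Total exposure: 9 nights.
Gamma(α, β) with Poisson data over total exposure Σt gives posterior Gamma(α+Σx, β+Σt) = Gamma(69, 19).
Posterior mode = (α'−1)/β' = 68/19.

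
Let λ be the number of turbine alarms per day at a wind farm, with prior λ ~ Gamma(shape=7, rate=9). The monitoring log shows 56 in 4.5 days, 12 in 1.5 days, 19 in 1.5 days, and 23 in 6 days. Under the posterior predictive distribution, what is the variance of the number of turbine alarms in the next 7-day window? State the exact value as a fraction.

Total count: 56 + 12 + 19 + 23 = 110.
Total exposure: 4.5 + 1.5 + 1.5 + 6 = 13.5 days.
Gamma(α, β) with Poisson data over total exposure Σt gives posterior Gamma(α+Σx, β+Σt) = Gamma(117, 45/2).
The posterior predictive for a window of length T is Negative Binomial with variance T·α'·(β'+T)/β'² = 7·117·(59/2)/(2025/4) = 10738/225.

10738/225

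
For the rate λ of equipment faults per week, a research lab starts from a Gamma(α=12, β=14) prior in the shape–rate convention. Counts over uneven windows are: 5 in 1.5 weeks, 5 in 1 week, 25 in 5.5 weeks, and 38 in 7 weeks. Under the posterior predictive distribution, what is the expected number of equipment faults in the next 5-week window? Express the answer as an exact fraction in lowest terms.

Total count: 5 + 5 + 25 + 38 = 73.
Total exposure: 1.5 + 1 + 5.5 + 7 = 15 weeks.
Gamma(α, β) with Poisson data over total exposure Σt gives posterior Gamma(α+Σx, β+Σt) = Gamma(85, 29).
Predictive mean over a 5-week window = T·E[λ|data] = 5·85/29 = 425/29.

425/29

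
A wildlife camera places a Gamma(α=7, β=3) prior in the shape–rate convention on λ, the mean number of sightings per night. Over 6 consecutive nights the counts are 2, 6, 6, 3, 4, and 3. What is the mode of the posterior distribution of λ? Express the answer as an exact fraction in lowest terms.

Total count: 2 + 6 + 6 + 3 + 4 + 3 = 24.
Total exposure: 6 nights.
Gamma(α, β) with Poisson data over total exposure Σt gives posterior Gamma(α+Σx, β+Σt) = Gamma(31, 9).
Posterior mode = (α'−1)/β' = 30/9 = 10/3.

10/3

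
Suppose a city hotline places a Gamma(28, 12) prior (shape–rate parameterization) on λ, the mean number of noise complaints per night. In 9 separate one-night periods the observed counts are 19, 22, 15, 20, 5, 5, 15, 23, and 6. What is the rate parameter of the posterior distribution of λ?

21

Total count: 19 + 22 + 15 + 20 + 5 + 5 + 15 + 23 + 6 = 130.
Total exposure: 9 nights.
Conjugate update: add total count to the shape and total exposure to the rate, giving Gamma(158, 21).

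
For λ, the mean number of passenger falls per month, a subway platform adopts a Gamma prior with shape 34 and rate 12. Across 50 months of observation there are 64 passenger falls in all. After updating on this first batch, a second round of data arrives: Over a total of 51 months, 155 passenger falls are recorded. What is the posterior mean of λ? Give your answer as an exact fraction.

Total count 64 over total exposure 50 months.
After the first batch: Gamma(34 + 64, 12 + 50) = Gamma(98, 62).
Total count 155 over total exposure 51 months.
After the second batch: Gamma(98 + 155, 62 + 51) = Gamma(253, 113).
Posterior mean = α'/β' = 253/113.

253/113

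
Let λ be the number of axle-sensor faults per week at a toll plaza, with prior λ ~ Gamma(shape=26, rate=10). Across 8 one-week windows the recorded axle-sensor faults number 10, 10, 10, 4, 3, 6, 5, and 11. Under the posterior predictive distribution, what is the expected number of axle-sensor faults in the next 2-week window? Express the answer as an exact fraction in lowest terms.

Total count: 10 + 10 + 10 + 4 + 3 + 6 + 5 + 11 = 59.
Total exposure: 8 weeks.
Conjugate update: add total count to the shape and total exposure to the rate, giving Gamma(85, 18).
Predictive mean over a 2-week window = T·E[λ|data] = 2·85/18 = 85/9.

85/9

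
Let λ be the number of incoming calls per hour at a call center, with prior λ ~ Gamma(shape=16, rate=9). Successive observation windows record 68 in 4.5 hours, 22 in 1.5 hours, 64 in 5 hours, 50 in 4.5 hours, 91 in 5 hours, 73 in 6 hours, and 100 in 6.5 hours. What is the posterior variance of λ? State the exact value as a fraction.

121/441

Total count: 68 + 22 + 64 + 50 + 91 + 73 + 100 = 468.
Total exposure: 4.5 + 1.5 + 5 + 4.5 + 5 + 6 + 6.5 = 33 hours.
By Gamma–Poisson conjugacy, the posterior is Gamma(α + Σx, β + Σt) = Gamma(16 + 468, 9 + 33) = Gamma(484, 42).
Posterior variance = α'/β'² = 484/1764 = 121/441.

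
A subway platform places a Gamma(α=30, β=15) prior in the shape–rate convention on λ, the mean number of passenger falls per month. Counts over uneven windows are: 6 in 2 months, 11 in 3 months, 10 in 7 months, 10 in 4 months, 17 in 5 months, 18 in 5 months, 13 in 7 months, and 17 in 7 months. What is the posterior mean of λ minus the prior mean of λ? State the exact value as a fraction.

2/5

Total count: 6 + 11 + 10 + 10 + 17 + 18 + 13 + 17 = 102.
Total exposure: 2 + 3 + 7 + 4 + 5 + 5 + 7 + 7 = 40 months.
The Gamma prior is conjugate for the Poisson rate, so λ | data ~ Gamma(30+102, 15+40) = Gamma(132, 55).
Posterior mean = 132/55 = 12/5; prior mean = 30/15 = 2. Difference = 12/5 − 2 = 2/5.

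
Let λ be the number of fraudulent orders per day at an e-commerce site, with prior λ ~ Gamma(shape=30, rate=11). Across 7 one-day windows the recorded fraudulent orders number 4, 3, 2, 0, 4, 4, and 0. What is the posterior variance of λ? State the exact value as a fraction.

Total count: 4 + 3 + 2 + 0 + 4 + 4 + 0 = 17.
Total exposure: 7 days.
The Gamma prior is conjugate for the Poisson rate, so λ | data ~ Gamma(30+17, 11+7) = Gamma(47, 18).
Posterior variance = α'/β'² = 47/324.

47/324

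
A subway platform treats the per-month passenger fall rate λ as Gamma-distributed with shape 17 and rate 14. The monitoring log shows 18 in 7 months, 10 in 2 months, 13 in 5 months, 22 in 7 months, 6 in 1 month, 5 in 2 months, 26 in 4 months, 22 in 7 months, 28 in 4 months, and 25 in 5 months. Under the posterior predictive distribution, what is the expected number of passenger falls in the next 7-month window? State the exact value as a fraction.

672/29

Total count: 18 + 10 + 13 + 22 + 6 + 5 + 26 + 22 + 28 + 25 = 175.
Total exposure: 7 + 2 + 5 + 7 + 1 + 2 + 4 + 7 + 4 + 5 = 44 months.
Posterior: α' = 17 + 175 = 192, β' = 14 + 44 = 58.
Predictive mean over a 7-month window = T·E[λ|data] = 7·192/58 = 672/29.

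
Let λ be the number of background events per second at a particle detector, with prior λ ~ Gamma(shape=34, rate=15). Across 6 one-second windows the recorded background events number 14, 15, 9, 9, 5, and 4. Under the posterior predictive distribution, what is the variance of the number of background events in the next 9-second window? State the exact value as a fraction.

2700/49

Total count: 14 + 15 + 9 + 9 + 5 + 4 = 56.
Total exposure: 6 seconds.
Posterior: α' = 34 + 56 = 90, β' = 15 + 6 = 21.
The posterior predictive for a window of length T is Negative Binomial with variance T·α'·(β'+T)/β'² = 9·90·30/441 = 2700/49.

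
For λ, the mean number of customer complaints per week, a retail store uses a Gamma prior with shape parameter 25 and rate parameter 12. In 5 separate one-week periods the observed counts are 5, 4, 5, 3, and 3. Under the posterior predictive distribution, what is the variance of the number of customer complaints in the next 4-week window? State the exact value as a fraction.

Total count: 5 + 4 + 5 + 3 + 3 = 20.
Total exposure: 5 weeks.
The Gamma prior is conjugate for the Poisson rate, so λ | data ~ Gamma(25+20, 12+5) = Gamma(45, 17).
The posterior predictive for a window of length T is Negative Binomial with variance T·α'·(β'+T)/β'² = 4·45·21/289 = 3780/289.

3780/289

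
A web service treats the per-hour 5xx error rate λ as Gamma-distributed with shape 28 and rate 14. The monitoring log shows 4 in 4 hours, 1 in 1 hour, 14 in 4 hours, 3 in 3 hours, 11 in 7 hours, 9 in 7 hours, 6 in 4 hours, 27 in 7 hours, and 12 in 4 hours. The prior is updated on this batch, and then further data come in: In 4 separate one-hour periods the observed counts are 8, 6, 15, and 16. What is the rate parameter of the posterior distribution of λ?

59

Total count: 4 + 1 + 14 + 3 + 11 + 9 + 6 + 27 + 12 = 87.
Total exposure: 4 + 1 + 4 + 3 + 7 + 7 + 4 + 7 + 4 = 41 hours.
After the first batch: Gamma(28 + 87, 14 + 41) = Gamma(115, 55).
Total count: 8 + 6 + 15 + 16 = 45.
Total exposure: 4 hours.
After the second batch: Gamma(115 + 45, 55 + 4) = Gamma(160, 59).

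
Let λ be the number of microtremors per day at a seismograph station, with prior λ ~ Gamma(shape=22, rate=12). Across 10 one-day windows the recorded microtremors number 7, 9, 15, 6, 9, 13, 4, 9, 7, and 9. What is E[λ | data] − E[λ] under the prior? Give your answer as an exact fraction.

Total count: 7 + 9 + 15 + 6 + 9 + 13 + 4 + 9 + 7 + 9 = 88.
Total exposure: 10 days.
Conjugate update: add total count to the shape and total exposure to the rate, giving Gamma(110, 22).
Posterior mean = 110/22 = 5; prior mean = 22/12 = 11/6. Difference = 5 − 11/6 = 19/6.

19/6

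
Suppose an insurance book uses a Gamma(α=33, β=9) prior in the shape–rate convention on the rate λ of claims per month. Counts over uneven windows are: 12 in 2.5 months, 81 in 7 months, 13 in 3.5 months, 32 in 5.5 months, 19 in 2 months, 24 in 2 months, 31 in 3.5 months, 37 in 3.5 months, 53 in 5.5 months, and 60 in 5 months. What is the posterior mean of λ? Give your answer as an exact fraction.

395/49

Total count: 12 + 81 + 13 + 32 + 19 + 24 + 31 + 37 + 53 + 60 = 362.
Total exposure: 2.5 + 7 + 3.5 + 5.5 + 2 + 2 + 3.5 + 3.5 + 5.5 + 5 = 40 months.
Posterior: α' = 33 + 362 = 395, β' = 9 + 40 = 49.
Posterior mean = α'/β' = 395/49.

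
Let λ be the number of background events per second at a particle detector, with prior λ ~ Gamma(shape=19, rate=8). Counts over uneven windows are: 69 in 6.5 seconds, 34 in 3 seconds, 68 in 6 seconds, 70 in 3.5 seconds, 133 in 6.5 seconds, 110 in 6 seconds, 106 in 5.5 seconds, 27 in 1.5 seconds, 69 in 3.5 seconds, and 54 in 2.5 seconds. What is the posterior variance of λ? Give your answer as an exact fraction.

1012/3675

Total count: 69 + 34 + 68 + 70 + 133 + 110 + 106 + 27 + 69 + 54 = 740.
Total exposure: 6.5 + 3 + 6 + 3.5 + 6.5 + 6 + 5.5 + 1.5 + 3.5 + 2.5 = 44.5 seconds.
By Gamma–Poisson conjugacy, the posterior is Gamma(α + Σx, β + Σt) = Gamma(19 + 740, 8 + 44.5) = Gamma(759, 105/2).
Posterior variance = α'/β'² = 759/(11025/4) = 1012/3675.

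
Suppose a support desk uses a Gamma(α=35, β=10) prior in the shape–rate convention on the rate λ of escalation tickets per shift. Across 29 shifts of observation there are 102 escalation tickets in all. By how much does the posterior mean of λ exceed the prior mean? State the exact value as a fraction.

1/78

Total count 102 over total exposure 29 shifts.
The Gamma prior is conjugate for the Poisson rate, so λ | data ~ Gamma(35+102, 10+29) = Gamma(137, 39).
Posterior mean = 137/39 = 137/39; prior mean = 35/10 = 7/2. Difference = 137/39 − 7/2 = 1/78.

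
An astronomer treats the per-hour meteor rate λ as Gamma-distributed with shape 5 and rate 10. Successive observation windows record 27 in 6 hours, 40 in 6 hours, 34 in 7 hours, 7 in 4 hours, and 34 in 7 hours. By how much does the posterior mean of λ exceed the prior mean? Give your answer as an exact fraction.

Total count: 27 + 40 + 34 + 7 + 34 = 142.
Total exposure: 6 + 6 + 7 + 4 + 7 = 30 hours.
Posterior: α' = 5 + 142 = 147, β' = 10 + 30 = 40.
Posterior mean = 147/40 = 147/40; prior mean = 5/10 = 1/2. Difference = 147/40 − 1/2 = 127/40.

127/40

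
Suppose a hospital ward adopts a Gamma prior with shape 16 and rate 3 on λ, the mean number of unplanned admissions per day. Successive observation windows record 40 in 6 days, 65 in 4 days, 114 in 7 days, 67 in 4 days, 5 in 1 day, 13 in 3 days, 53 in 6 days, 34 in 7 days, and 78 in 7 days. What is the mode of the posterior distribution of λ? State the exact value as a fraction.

Total count: 40 + 65 + 114 + 67 + 5 + 13 + 53 + 34 + 78 = 469.
Total exposure: 6 + 4 + 7 + 4 + 1 + 3 + 6 + 7 + 7 = 45 days.
Gamma(α, β) with Poisson data over total exposure Σt gives posterior Gamma(α+Σx, β+Σt) = Gamma(485, 48).
Posterior mode = (α'−1)/β' = 484/48 = 121/12.

121/12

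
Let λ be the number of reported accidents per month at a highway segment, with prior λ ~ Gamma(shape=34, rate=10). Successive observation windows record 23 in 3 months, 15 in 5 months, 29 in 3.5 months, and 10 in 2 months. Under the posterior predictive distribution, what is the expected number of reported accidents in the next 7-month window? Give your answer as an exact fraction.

1554/47

Total count: 23 + 15 + 29 + 10 = 77.
Total exposure: 3 + 5 + 3.5 + 2 = 13.5 months.
Posterior: α' = 34 + 77 = 111, β' = 10 + 13.5 = 47/2.
Predictive mean over a 7-month window = T·E[λ|data] = 7·111/(47/2) = 1554/47.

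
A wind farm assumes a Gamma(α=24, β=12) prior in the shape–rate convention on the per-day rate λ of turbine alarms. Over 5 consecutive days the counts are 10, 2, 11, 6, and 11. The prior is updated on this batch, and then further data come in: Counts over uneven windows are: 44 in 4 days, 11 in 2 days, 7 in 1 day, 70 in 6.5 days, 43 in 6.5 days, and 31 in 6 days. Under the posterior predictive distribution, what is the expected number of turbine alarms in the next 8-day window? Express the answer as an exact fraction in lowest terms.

Total count: 10 + 2 + 11 + 6 + 11 = 40.
Total exposure: 5 days.
After the first batch: Gamma(24 + 40, 12 + 5) = Gamma(64, 17).
Total count: 44 + 11 + 7 + 70 + 43 + 31 = 206.
Total exposure: 4 + 2 + 1 + 6.5 + 6.5 + 6 = 26 days.
After the second batch: Gamma(64 + 206, 17 + 26) = Gamma(270, 43).
Predictive mean over an 8-day window = T·E[λ|data] = 8·270/43 = 2160/43.

2160/43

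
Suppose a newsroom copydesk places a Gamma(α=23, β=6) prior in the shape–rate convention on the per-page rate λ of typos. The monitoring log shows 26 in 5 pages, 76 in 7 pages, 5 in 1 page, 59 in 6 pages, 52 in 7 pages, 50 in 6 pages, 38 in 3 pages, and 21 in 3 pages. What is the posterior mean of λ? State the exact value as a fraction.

Total count: 26 + 76 + 5 + 59 + 52 + 50 + 38 + 21 = 327.
Total exposure: 5 + 7 + 1 + 6 + 7 + 6 + 3 + 3 = 38 pages.
Conjugate update: add total count to the shape and total exposure to the rate, giving Gamma(350, 44).
Posterior mean = α'/β' = 350/44 = 175/22.

175/22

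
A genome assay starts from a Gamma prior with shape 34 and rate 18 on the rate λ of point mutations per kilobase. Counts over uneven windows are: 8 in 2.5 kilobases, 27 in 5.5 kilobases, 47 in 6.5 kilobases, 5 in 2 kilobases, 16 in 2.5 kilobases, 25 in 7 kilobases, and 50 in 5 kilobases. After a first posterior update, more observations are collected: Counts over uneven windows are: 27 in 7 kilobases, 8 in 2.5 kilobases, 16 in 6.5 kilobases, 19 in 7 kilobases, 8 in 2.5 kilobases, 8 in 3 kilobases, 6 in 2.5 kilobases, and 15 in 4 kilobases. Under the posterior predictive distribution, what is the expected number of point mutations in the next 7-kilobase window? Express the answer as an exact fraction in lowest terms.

319/12

Total count: 8 + 27 + 47 + 5 + 16 + 25 + 50 = 178.
Total exposure: 2.5 + 5.5 + 6.5 + 2 + 2.5 + 7 + 5 = 31 kilobases.
After the first batch: Gamma(34 + 178, 18 + 31) = Gamma(212, 49).
Total count: 27 + 8 + 16 + 19 + 8 + 8 + 6 + 15 = 107.
Total exposure: 7 + 2.5 + 6.5 + 7 + 2.5 + 3 + 2.5 + 4 = 35 kilobases.
After the second batch: Gamma(212 + 107, 49 + 35) = Gamma(319, 84).
Predictive mean over a 7-kilobase window = T·E[λ|data] = 7·319/84 = 319/12.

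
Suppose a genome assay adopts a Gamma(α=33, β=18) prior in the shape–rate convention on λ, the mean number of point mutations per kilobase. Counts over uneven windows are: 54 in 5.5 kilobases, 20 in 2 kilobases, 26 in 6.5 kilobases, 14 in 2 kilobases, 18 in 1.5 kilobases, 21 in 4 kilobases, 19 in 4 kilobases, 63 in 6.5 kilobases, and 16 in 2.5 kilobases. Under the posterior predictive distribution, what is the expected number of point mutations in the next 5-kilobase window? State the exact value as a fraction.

Total count: 54 + 20 + 26 + 14 + 18 + 21 + 19 + 63 + 16 = 251.
Total exposure: 5.5 + 2 + 6.5 + 2 + 1.5 + 4 + 4 + 6.5 + 2.5 = 34.5 kilobases.
Conjugate update: add total count to the shape and total exposure to the rate, giving Gamma(284, 105/2).
Predictive mean over a 5-kilobase window = T·E[λ|data] = 5·284/(105/2) = 568/21.

568/21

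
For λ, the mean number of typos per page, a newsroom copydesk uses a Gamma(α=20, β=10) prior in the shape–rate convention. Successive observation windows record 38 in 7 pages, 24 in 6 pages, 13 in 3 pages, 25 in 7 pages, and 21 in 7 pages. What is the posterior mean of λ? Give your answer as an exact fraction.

Total count: 38 + 24 + 13 + 25 + 21 = 121.
Total exposure: 7 + 6 + 3 + 7 + 7 = 30 pages.
Posterior: α' = 20 + 121 = 141, β' = 10 + 30 = 40.
Posterior mean = α'/β' = 141/40.

141/40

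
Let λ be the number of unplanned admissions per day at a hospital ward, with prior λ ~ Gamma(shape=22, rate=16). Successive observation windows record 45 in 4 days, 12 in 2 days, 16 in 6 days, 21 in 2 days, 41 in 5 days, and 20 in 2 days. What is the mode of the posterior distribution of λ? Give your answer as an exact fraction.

Total count: 45 + 12 + 16 + 21 + 41 + 20 = 155.
Total exposure: 4 + 2 + 6 + 2 + 5 + 2 = 21 days.
Gamma(α, β) with Poisson data over total exposure Σt gives posterior Gamma(α+Σx, β+Σt) = Gamma(177, 37).
Posterior mode = (α'−1)/β' = 176/37.

176/37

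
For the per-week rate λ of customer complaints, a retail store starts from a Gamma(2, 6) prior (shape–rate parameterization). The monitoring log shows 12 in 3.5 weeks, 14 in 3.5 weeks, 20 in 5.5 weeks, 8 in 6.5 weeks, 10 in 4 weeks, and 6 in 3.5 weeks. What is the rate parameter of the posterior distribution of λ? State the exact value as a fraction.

Total count: 12 + 14 + 20 + 8 + 10 + 6 = 70.
Total exposure: 3.5 + 3.5 + 5.5 + 6.5 + 4 + 3.5 = 26.5 weeks.
Conjugate update: add total count to the shape and total exposure to the rate, giving Gamma(72, 65/2).

65/2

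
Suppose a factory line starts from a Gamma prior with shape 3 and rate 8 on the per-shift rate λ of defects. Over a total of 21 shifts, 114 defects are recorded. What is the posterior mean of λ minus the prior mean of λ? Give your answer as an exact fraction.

Total count 114 over total exposure 21 shifts.
Posterior: α' = 3 + 114 = 117, β' = 8 + 21 = 29.
Posterior mean = 117/29 = 117/29; prior mean = 3/8 = 3/8. Difference = 117/29 − 3/8 = 849/232.

849/232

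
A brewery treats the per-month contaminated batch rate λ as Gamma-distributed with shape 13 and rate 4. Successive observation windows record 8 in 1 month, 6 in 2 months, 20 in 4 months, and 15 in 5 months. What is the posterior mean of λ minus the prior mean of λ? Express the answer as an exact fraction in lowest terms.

Total count: 8 + 6 + 20 + 15 = 49.
Total exposure: 1 + 2 + 4 + 5 = 12 months.
The Gamma prior is conjugate for the Poisson rate, so λ | data ~ Gamma(13+49, 4+12) = Gamma(62, 16).
Posterior mean = 62/16 = 31/8; prior mean = 13/4 = 13/4. Difference = 31/8 − 13/4 = 5/8.

5/8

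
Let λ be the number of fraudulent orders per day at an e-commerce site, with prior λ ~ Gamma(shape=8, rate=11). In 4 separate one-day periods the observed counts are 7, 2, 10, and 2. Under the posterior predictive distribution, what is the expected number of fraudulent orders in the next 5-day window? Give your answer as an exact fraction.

Total count: 7 + 2 + 10 + 2 = 21.
Total exposure: 4 days.
Conjugate update: add total count to the shape and total exposure to the rate, giving Gamma(29, 15).
Predictive mean over a 5-day window = T·E[λ|data] = 5·29/15 = 29/3.

29/3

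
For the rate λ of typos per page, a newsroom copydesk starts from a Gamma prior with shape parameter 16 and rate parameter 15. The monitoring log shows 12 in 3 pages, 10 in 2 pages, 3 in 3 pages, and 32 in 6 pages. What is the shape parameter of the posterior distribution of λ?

Total count: 12 + 10 + 3 + 32 = 57.
Total exposure: 3 + 2 + 3 + 6 = 14 pages.
Conjugate update: add total count to the shape and total exposure to the rate, giving Gamma(73, 29).

73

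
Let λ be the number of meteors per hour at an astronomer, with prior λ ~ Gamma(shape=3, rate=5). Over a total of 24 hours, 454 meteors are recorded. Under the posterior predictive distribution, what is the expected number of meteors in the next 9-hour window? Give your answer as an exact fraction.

Total count 454 over total exposure 24 hours.
The Gamma prior is conjugate for the Poisson rate, so λ | data ~ Gamma(3+454, 5+24) = Gamma(457, 29).
Predictive mean over a 9-hour window = T·E[λ|data] = 9·457/29 = 4113/29.

4113/29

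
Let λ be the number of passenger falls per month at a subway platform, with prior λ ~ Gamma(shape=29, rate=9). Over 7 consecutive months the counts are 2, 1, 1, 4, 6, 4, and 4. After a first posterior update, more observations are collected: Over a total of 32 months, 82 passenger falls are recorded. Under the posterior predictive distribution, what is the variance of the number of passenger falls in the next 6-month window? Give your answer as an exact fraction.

Total count: 2 + 1 + 1 + 4 + 6 + 4 + 4 = 22.
Total exposure: 7 months.
After the first batch: Gamma(29 + 22, 9 + 7) = Gamma(51, 16).
Total count 82 over total exposure 32 months.
After the second batch: Gamma(51 + 82, 16 + 32) = Gamma(133, 48).
The posterior predictive for a window of length T is Negative Binomial with variance T·α'·(β'+T)/β'² = 6·133·54/2304 = 1197/64.

1197/64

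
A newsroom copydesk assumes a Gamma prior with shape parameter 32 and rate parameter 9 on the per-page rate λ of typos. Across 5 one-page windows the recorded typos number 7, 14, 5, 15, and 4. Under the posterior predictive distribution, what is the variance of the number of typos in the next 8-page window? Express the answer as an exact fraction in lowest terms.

484/7

Total count: 7 + 14 + 5 + 15 + 4 = 45.
Total exposure: 5 pages.
Conjugate update: add total count to the shape and total exposure to the rate, giving Gamma(77, 14).
The posterior predictive for a window of length T is Negative Binomial with variance T·α'·(β'+T)/β'² = 8·77·22/196 = 484/7.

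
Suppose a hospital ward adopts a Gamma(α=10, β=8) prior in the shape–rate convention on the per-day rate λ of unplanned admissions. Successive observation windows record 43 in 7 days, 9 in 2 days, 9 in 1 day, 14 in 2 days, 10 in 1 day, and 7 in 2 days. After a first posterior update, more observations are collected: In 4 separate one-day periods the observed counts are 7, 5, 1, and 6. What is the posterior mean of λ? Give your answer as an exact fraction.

Total count: 43 + 9 + 9 + 14 + 10 + 7 = 92.
Total exposure: 7 + 2 + 1 + 2 + 1 + 2 = 15 days.
After the first batch: Gamma(10 + 92, 8 + 15) = Gamma(102, 23).
Total count: 7 + 5 + 1 + 6 = 19.
Total exposure: 4 days.
After the second batch: Gamma(102 + 19, 23 + 4) = Gamma(121, 27).
Posterior mean = α'/β' = 121/27.

121/27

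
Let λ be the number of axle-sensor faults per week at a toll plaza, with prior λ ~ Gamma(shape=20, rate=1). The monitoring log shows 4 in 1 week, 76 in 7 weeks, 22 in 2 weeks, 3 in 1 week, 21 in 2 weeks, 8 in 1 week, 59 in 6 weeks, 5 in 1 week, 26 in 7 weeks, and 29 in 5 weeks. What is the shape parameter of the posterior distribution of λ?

273

Total count: 4 + 76 + 22 + 3 + 21 + 8 + 59 + 5 + 26 + 29 = 253.
Total exposure: 1 + 7 + 2 + 1 + 2 + 1 + 6 + 1 + 7 + 5 = 33 weeks.
Conjugate update: add total count to the shape and total exposure to the rate, giving Gamma(273, 34).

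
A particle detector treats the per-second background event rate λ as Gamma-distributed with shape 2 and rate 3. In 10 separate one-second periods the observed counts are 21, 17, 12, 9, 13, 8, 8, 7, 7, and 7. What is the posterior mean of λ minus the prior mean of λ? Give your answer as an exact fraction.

Total count: 21 + 17 + 12 + 9 + 13 + 8 + 8 + 7 + 7 + 7 = 109.
Total exposure: 10 seconds.
Posterior: α' = 2 + 109 = 111, β' = 3 + 10 = 13.
Posterior mean = 111/13 = 111/13; prior mean = 2/3 = 2/3. Difference = 111/13 − 2/3 = 307/39.

307/39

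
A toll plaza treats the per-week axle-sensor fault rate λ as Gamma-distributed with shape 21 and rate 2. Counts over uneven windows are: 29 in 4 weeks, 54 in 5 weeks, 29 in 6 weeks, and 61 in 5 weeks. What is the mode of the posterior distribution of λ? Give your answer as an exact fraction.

193/22

Total count: 29 + 54 + 29 + 61 = 173.
Total exposure: 4 + 5 + 6 + 5 = 20 weeks.
The Gamma prior is conjugate for the Poisson rate, so λ | data ~ Gamma(21+173, 2+20) = Gamma(194, 22).
Posterior mode = (α'−1)/β' = 193/22.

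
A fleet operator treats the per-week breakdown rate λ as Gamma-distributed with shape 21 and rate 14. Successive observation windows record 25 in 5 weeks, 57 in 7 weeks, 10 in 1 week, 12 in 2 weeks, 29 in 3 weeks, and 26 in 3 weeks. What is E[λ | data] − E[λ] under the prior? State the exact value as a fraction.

Total count: 25 + 57 + 10 + 12 + 29 + 26 = 159.
Total exposure: 5 + 7 + 1 + 2 + 3 + 3 = 21 weeks.
By Gamma–Poisson conjugacy, the posterior is Gamma(α + Σx, β + Σt) = Gamma(21 + 159, 14 + 21) = Gamma(180, 35).
Posterior mean = 180/35 = 36/7; prior mean = 21/14 = 3/2. Difference = 36/7 − 3/2 = 51/14.

51/14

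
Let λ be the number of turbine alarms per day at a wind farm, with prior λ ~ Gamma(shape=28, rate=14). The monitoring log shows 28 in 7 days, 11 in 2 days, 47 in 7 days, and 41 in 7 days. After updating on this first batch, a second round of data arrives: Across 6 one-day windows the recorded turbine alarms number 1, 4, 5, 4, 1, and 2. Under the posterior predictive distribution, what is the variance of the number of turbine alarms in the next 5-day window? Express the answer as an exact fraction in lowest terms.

960/43

Total count: 28 + 11 + 47 + 41 = 127.
Total exposure: 7 + 2 + 7 + 7 = 23 days.
After the first batch: Gamma(28 + 127, 14 + 23) = Gamma(155, 37).
Total count: 1 + 4 + 5 + 4 + 1 + 2 = 17.
Total exposure: 6 days.
After the second batch: Gamma(155 + 17, 37 + 6) = Gamma(172, 43).
The posterior predictive for a window of length T is Negative Binomial with variance T·α'·(β'+T)/β'² = 5·172·48/1849 = 960/43.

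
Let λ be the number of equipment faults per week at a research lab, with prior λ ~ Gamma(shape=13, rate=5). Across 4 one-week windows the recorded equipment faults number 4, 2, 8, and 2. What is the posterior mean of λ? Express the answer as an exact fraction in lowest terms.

Total count: 4 + 2 + 8 + 2 = 16.
Total exposure: 4 weeks.
Conjugate update: add total count to the shape and total exposure to the rate, giving Gamma(29, 9).
Posterior mean = α'/β' = 29/9.

29/9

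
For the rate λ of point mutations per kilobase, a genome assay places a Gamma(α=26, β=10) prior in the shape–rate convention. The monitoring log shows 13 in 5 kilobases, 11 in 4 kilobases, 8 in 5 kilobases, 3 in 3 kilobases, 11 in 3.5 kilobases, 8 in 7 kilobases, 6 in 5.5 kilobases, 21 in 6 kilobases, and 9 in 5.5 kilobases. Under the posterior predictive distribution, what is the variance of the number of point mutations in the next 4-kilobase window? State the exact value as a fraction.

Total count: 13 + 11 + 8 + 3 + 11 + 8 + 6 + 21 + 9 = 90.
Total exposure: 5 + 4 + 5 + 3 + 3.5 + 7 + 5.5 + 6 + 5.5 = 44.5 kilobases.
The Gamma prior is conjugate for the Poisson rate, so λ | data ~ Gamma(26+90, 10+44.5) = Gamma(116, 109/2).
The posterior predictive for a window of length T is Negative Binomial with variance T·α'·(β'+T)/β'² = 4·116·(117/2)/(11881/4) = 108576/11881.

108576/11881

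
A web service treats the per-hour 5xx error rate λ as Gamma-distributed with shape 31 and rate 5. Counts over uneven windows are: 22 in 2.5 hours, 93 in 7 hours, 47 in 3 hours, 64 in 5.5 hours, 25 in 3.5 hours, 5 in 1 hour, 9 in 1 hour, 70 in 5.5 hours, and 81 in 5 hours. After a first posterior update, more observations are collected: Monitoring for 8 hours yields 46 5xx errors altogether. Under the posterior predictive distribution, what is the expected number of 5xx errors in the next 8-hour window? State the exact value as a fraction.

Total count: 22 + 93 + 47 + 64 + 25 + 5 + 9 + 70 + 81 = 416.
Total exposure: 2.5 + 7 + 3 + 5.5 + 3.5 + 1 + 1 + 5.5 + 5 = 34 hours.
After the first batch: Gamma(31 + 416, 5 + 34) = Gamma(447, 39).
Total count 46 over total exposure 8 hours.
After the second batch: Gamma(447 + 46, 39 + 8) = Gamma(493, 47).
Predictive mean over an 8-hour window = T·E[λ|data] = 8·493/47 = 3944/47.

3944/47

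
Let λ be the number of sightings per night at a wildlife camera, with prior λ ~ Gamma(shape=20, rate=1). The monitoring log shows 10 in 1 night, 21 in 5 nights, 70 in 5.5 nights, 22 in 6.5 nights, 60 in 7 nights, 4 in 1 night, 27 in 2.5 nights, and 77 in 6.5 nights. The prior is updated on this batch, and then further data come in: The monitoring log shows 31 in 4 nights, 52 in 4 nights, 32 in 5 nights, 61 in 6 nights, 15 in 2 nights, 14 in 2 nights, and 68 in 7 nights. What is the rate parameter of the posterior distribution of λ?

66

Total count: 10 + 21 + 70 + 22 + 60 + 4 + 27 + 77 = 291.
Total exposure: 1 + 5 + 5.5 + 6.5 + 7 + 1 + 2.5 + 6.5 = 35 nights.
After the first batch: Gamma(20 + 291, 1 + 35) = Gamma(311, 36).
Total count: 31 + 52 + 32 + 61 + 15 + 14 + 68 = 273.
Total exposure: 4 + 4 + 5 + 6 + 2 + 2 + 7 = 30 nights.
After the second batch: Gamma(311 + 273, 36 + 30) = Gamma(584, 66).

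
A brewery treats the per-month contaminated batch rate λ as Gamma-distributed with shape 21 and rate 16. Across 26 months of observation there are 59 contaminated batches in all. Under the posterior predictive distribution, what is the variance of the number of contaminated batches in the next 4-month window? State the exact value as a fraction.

3680/441

Total count 59 over total exposure 26 months.
Posterior: α' = 21 + 59 = 80, β' = 16 + 26 = 42.
The posterior predictive for a window of length T is Negative Binomial with variance T·α'·(β'+T)/β'² = 4·80·46/1764 = 3680/441.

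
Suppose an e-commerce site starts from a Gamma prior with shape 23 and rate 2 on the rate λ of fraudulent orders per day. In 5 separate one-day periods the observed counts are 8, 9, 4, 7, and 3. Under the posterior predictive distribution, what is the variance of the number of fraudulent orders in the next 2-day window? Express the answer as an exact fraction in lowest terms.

972/49

Total count: 8 + 9 + 4 + 7 + 3 = 31.
Total exposure: 5 days.
Posterior: α' = 23 + 31 = 54, β' = 2 + 5 = 7.
The posterior predictive for a window of length T is Negative Binomial with variance T·α'·(β'+T)/β'² = 2·54·9/49 = 972/49.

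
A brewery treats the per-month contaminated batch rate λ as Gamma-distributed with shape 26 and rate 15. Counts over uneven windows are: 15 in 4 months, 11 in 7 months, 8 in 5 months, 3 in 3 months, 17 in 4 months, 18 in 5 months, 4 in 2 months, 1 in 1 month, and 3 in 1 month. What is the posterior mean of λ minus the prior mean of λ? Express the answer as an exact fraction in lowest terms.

Total count: 15 + 11 + 8 + 3 + 17 + 18 + 4 + 1 + 3 = 80.
Total exposure: 4 + 7 + 5 + 3 + 4 + 5 + 2 + 1 + 1 = 32 months.
Conjugate update: add total count to the shape and total exposure to the rate, giving Gamma(106, 47).
Posterior mean = 106/47 = 106/47; prior mean = 26/15 = 26/15. Difference = 106/47 − 26/15 = 368/705.

368/705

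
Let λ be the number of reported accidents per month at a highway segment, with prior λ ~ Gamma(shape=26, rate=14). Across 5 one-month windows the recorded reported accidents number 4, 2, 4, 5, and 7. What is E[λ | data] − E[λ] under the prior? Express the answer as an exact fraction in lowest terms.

Total count: 4 + 2 + 4 + 5 + 7 = 22.
Total exposure: 5 months.
Conjugate update: add total count to the shape and total exposure to the rate, giving Gamma(48, 19).
Posterior mean = 48/19 = 48/19; prior mean = 26/14 = 13/7. Difference = 48/19 − 13/7 = 89/133.

89/133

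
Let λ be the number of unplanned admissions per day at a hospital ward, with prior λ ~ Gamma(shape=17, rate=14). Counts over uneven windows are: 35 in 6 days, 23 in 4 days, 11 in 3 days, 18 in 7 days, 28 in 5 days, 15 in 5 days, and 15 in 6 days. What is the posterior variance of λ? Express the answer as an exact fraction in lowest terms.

Total count: 35 + 23 + 11 + 18 + 28 + 15 + 15 = 145.
Total exposure: 6 + 4 + 3 + 7 + 5 + 5 + 6 = 36 days.
Posterior: α' = 17 + 145 = 162, β' = 14 + 36 = 50.
Posterior variance = α'/β'² = 162/2500 = 81/1250.

81/1250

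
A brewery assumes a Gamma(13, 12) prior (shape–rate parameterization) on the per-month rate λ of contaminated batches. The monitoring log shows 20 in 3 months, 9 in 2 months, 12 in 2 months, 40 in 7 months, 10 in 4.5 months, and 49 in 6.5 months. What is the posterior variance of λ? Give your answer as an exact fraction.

Total count: 20 + 9 + 12 + 40 + 10 + 49 = 140.
Total exposure: 3 + 2 + 2 + 7 + 4.5 + 6.5 = 25 months.
Conjugate update: add total count to the shape and total exposure to the rate, giving Gamma(153, 37).
Posterior variance = α'/β'² = 153/1369.

153/1369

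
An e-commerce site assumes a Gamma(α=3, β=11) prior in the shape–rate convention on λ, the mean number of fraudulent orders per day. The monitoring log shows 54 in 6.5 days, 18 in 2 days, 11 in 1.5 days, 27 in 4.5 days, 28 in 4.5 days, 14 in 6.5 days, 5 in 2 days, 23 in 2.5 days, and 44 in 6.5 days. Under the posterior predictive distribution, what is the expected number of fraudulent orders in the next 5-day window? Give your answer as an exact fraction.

454/19

Total count: 54 + 18 + 11 + 27 + 28 + 14 + 5 + 23 + 44 = 224.
Total exposure: 6.5 + 2 + 1.5 + 4.5 + 4.5 + 6.5 + 2 + 2.5 + 6.5 = 36.5 days.
The Gamma prior is conjugate for the Poisson rate, so λ | data ~ Gamma(3+224, 11+36.5) = Gamma(227, 95/2).
Predictive mean over a 5-day window = T·E[λ|data] = 5·227/(95/2) = 454/19.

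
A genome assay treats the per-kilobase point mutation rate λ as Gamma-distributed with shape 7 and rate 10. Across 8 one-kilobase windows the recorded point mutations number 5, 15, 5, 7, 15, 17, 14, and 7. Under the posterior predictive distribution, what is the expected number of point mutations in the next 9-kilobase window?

Total count: 5 + 15 + 5 + 7 + 15 + 17 + 14 + 7 = 85.
Total exposure: 8 kilobases.
Conjugate update: add total count to the shape and total exposure to the rate, giving Gamma(92, 18).
Predictive mean over a 9-kilobase window = T·E[λ|data] = 9·92/18 = 46.

46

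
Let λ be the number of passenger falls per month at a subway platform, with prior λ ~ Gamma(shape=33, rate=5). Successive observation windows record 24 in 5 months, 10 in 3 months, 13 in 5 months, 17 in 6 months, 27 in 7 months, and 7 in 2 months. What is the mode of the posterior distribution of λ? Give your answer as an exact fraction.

130/33

Total count: 24 + 10 + 13 + 17 + 27 + 7 = 98.
Total exposure: 5 + 3 + 5 + 6 + 7 + 2 = 28 months.
Gamma(α, β) with Poisson data over total exposure Σt gives posterior Gamma(α+Σx, β+Σt) = Gamma(131, 33).
Posterior mode = (α'−1)/β' = 130/33.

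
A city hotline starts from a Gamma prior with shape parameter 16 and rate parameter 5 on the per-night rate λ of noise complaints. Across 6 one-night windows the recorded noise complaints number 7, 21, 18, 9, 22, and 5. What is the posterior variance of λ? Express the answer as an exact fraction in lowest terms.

Total count: 7 + 21 + 18 + 9 + 22 + 5 = 82.
Total exposure: 6 nights.
The Gamma prior is conjugate for the Poisson rate, so λ | data ~ Gamma(16+82, 5+6) = Gamma(98, 11).
Posterior variance = α'/β'² = 98/121.

98/121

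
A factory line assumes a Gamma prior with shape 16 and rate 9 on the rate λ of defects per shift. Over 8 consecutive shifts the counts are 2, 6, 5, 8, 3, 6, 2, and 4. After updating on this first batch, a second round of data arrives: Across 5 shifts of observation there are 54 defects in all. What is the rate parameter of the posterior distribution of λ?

Total count: 2 + 6 + 5 + 8 + 3 + 6 + 2 + 4 = 36.
Total exposure: 8 shifts.
After the first batch: Gamma(16 + 36, 9 + 8) = Gamma(52, 17).
Total count 54 over total exposure 5 shifts.
After the second batch: Gamma(52 + 54, 17 + 5) = Gamma(106, 22).

22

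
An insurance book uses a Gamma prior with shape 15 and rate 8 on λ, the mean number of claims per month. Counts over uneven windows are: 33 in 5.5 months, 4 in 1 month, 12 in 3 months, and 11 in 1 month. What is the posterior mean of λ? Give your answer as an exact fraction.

Total count: 33 + 4 + 12 + 11 = 60.
Total exposure: 5.5 + 1 + 3 + 1 = 10.5 months.
Gamma(α, β) with Poisson data over total exposure Σt gives posterior Gamma(α+Σx, β+Σt) = Gamma(75, 37/2).
Posterior mean = α'/β' = 75/(37/2) = 150/37.

150/37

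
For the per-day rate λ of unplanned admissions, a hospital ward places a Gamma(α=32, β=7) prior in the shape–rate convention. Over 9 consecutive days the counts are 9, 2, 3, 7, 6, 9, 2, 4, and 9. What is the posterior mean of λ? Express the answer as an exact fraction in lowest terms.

Total count: 9 + 2 + 3 + 7 + 6 + 9 + 2 + 4 + 9 = 51.
Total exposure: 9 days.
The Gamma prior is conjugate for the Poisson rate, so λ | data ~ Gamma(32+51, 7+9) = Gamma(83, 16).
Posterior mean = α'/β' = 83/16.

83/16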